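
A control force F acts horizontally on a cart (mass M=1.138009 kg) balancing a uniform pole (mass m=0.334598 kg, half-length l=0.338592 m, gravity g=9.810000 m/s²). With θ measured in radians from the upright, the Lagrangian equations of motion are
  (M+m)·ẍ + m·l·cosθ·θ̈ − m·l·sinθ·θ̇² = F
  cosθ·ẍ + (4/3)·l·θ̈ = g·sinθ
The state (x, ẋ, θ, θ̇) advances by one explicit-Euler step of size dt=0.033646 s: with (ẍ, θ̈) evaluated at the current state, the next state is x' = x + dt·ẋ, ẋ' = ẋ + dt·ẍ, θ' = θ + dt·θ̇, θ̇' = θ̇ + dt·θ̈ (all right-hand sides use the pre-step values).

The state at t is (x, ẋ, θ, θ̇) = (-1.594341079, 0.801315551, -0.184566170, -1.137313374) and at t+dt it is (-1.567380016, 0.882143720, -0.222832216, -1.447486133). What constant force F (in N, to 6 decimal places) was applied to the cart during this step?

ẍ = (ẋ'−ẋ)/dt = (0.882143720−0.801315551)/0.033646 = 2.402311
θ̈ = (θ̇'−θ̇)/dt = (-1.447486133−-1.137313374)/0.033646 = -9.218711
sinθ=-0.183520, cosθ=0.983016
F = (M+m)·ẍ + m·l·cosθ·θ̈ − m·l·sinθ·θ̇² = 3.537661 + -1.026670 − -0.026893 = 2.537884

F = 2.537884 N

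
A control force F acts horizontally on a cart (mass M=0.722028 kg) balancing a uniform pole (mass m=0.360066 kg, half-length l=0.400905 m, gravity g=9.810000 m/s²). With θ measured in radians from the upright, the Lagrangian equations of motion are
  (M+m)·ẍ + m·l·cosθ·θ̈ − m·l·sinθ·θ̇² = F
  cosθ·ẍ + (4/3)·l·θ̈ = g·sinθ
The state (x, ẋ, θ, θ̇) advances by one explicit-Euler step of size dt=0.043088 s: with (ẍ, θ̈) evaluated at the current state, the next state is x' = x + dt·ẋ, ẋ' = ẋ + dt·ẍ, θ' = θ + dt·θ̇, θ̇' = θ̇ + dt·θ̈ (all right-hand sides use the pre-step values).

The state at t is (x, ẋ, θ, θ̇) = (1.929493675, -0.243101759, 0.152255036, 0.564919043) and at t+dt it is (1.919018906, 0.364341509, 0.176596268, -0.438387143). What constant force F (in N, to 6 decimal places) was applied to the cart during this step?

ẍ = (ẋ'−ẋ)/dt = (0.364341509−-0.243101759)/0.043088 = 14.097736
θ̈ = (θ̇'−θ̇)/dt = (-0.438387143−0.564919043)/0.043088 = -23.285049
sinθ=0.151667, cosθ=0.988432
F = (M+m)·ẍ + m·l·cosθ·θ̈ − m·l·sinθ·θ̇² = 15.255076 + -3.322365 − 0.006987 = 11.925724

F = 11.925724 N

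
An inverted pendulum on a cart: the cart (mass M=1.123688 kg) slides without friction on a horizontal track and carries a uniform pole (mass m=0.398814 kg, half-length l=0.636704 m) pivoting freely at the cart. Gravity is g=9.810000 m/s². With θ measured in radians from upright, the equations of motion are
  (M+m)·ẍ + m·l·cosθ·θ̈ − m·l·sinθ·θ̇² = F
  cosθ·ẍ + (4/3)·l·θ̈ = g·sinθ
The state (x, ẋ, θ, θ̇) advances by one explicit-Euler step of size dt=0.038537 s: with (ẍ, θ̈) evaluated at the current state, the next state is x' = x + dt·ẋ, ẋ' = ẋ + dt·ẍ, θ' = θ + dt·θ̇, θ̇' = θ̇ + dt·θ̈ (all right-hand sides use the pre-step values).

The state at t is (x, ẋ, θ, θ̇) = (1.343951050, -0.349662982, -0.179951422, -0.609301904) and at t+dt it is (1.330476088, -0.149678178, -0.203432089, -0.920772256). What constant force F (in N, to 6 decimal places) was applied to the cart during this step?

ẍ = (ẋ'−ẋ)/dt = (-0.149678178−-0.349662982)/0.038537 = 5.189423
θ̈ = (θ̇'−θ̇)/dt = (-0.920772256−-0.609301904)/0.038537 = -8.082372
sinθ=-0.178982, cosθ=0.983852
F = (M+m)·ẍ + m·l·cosθ·θ̈ − m·l·sinθ·θ̇² = 7.900907 + -2.019188 − -0.016873 = 5.898592

F = 5.898592 N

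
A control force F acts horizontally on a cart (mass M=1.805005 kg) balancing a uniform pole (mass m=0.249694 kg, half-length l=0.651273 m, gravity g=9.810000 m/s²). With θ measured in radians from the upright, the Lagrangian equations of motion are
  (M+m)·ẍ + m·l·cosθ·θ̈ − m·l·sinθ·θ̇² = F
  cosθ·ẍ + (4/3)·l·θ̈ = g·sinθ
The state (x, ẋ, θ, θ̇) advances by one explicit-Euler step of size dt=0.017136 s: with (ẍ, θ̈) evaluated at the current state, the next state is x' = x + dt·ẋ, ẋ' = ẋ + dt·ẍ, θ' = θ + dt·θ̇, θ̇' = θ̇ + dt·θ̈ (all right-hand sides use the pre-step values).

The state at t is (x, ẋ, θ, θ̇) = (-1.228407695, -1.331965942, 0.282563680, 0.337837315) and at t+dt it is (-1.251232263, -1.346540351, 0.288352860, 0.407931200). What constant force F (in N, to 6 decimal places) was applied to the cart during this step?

ẍ = (ẋ'−ẋ)/dt = (-1.346540351−-1.331965942)/0.017136 = -0.850514
θ̈ = (θ̇'−θ̇)/dt = (0.407931200−0.337837315)/0.017136 = 4.090446
sinθ=0.278819, cosθ=0.960344
F = (M+m)·ẍ + m·l·cosθ·θ̈ − m·l·sinθ·θ̇² = -1.747550 + 0.638805 − 0.005175 = -1.113920

F = -1.113920 N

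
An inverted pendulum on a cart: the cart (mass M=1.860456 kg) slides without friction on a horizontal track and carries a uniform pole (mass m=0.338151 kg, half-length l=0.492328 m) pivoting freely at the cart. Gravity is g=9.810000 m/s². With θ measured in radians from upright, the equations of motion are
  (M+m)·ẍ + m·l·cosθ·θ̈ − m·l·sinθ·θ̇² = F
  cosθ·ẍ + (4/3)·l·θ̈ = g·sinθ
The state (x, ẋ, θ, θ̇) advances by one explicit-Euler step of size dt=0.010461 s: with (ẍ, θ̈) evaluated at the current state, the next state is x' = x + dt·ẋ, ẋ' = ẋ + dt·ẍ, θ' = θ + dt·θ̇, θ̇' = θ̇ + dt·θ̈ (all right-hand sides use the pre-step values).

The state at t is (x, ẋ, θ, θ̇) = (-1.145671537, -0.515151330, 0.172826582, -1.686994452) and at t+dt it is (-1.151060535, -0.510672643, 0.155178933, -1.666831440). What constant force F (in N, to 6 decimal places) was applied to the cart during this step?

ẍ = (ẋ'−ẋ)/dt = (-0.510672643−-0.515151330)/0.010461 = 0.428132
θ̈ = (θ̇'−θ̇)/dt = (-1.666831440−-1.686994452)/0.010461 = 1.927446
sinθ=0.171968, cosθ=0.985103
F = (M+m)·ẍ + m·l·cosθ·θ̈ − m·l·sinθ·θ̇² = 0.941294 + 0.316103 − 0.081478 = 1.175919

F = 1.175919 N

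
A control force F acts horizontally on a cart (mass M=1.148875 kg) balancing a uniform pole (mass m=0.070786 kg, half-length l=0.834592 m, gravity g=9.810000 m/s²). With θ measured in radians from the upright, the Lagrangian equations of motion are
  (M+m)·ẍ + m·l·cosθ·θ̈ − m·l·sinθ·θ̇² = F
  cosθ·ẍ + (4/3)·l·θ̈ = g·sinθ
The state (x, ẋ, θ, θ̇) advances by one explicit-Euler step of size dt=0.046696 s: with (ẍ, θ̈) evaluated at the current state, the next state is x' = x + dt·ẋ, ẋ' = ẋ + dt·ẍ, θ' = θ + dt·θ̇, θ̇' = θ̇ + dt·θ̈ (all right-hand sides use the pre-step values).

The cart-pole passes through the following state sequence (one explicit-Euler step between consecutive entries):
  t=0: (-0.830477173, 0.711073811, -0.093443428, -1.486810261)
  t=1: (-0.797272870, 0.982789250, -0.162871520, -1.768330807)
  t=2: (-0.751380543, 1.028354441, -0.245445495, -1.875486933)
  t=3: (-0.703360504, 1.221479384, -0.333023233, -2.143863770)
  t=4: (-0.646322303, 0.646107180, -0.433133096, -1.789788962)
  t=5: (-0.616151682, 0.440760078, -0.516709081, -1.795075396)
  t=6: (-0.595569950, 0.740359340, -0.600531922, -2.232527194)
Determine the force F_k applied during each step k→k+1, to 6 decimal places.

step 0→1:
  ẍ = (ẋ'−ẋ)/dt = (0.982789250−0.711073811)/0.046696 = 5.818816
  θ̈ = (θ̇'−θ̇)/dt = (-1.768330807−-1.486810261)/0.046696 = -6.028794
  sinθ=-0.093308, cosθ=0.995637
  F = (M+m)·ẍ + m·l·cosθ·θ̈ − m·l·sinθ·θ̇² = 7.096983 + -0.354612 − -0.012186 = 6.754557
step 1→2:
  ẍ = (ẋ'−ẋ)/dt = (1.028354441−0.982789250)/0.046696 = 0.975784
  θ̈ = (θ̇'−θ̇)/dt = (-1.875486933−-1.768330807)/0.046696 = -2.294760
  sinθ=-0.162152, cosθ=0.986766
  F = (M+m)·ẍ + m·l·cosθ·θ̈ − m·l·sinθ·θ̇² = 1.190125 + -0.133774 − -0.029955 = 1.086306
step 2→3:
  ẍ = (ẋ'−ẋ)/dt = (1.221479384−1.028354441)/0.046696 = 4.135792
  θ̈ = (θ̇'−θ̇)/dt = (-2.143863770−-1.875486933)/0.046696 = -5.747320
  sinθ=-0.242988, cosθ=0.970029
  F = (M+m)·ẍ + m·l·cosθ·θ̈ − m·l·sinθ·θ̇² = 5.044264 + -0.329361 − -0.050493 = 4.765397
step 3→4:
  ẍ = (ẋ'−ẋ)/dt = (0.646107180−1.221479384)/0.046696 = -12.321659
  θ̈ = (θ̇'−θ̇)/dt = (-1.789788962−-2.143863770)/0.046696 = 7.582551
  sinθ=-0.326902, cosθ=0.945058
  F = (M+m)·ẍ + m·l·cosθ·θ̈ − m·l·sinθ·θ̇² = -15.028247 + 0.423346 − -0.088763 = -14.516138
step 4→5:
  ẍ = (ẋ'−ẋ)/dt = (0.440760078−0.646107180)/0.046696 = -4.397531
  θ̈ = (θ̇'−θ̇)/dt = (-1.795075396−-1.789788962)/0.046696 = -0.113210
  sinθ=-0.419717, cosθ=0.907655
  F = (M+m)·ẍ + m·l·cosθ·θ̈ − m·l·sinθ·θ̇² = -5.363497 + -0.006071 − -0.079429 = -5.290138
step 5→6:
  ẍ = (ẋ'−ẋ)/dt = (0.740359340−0.440760078)/0.046696 = 6.415951
  θ̈ = (θ̇'−θ̇)/dt = (-2.232527194−-1.795075396)/0.046696 = -9.368079
  sinθ=-0.494022, cosθ=0.869450
  F = (M+m)·ẍ + m·l·cosθ·θ̈ − m·l·sinθ·θ̇² = 7.825286 + -0.481190 − -0.094044 = 7.438140

F_0 = 6.754557 N
F_1 = 1.086306 N
F_2 = 4.765397 N
F_3 = -14.516138 N
F_4 = -5.290138 N
F_5 = 7.438140 N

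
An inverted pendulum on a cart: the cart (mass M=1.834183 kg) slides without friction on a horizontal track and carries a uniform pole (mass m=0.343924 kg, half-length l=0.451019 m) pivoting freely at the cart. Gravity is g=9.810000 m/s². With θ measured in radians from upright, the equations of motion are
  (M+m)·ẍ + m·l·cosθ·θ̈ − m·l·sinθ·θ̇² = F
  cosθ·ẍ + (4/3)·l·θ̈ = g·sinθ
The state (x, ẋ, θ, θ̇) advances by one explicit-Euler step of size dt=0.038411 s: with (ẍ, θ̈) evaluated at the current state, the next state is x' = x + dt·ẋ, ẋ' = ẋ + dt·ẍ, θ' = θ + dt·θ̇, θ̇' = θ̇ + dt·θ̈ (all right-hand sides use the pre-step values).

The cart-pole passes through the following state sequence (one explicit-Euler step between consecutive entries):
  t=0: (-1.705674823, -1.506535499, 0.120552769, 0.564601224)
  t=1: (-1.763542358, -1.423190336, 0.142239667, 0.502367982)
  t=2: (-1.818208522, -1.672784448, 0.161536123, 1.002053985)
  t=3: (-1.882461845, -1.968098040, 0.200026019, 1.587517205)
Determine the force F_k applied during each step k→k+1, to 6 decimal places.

F_0 = 4.470671 N
F_1 = -12.161339 N
F_2 = -14.437381 N

step 0→1:
  ẍ = (ẋ'−ẋ)/dt = (-1.423190336−-1.506535499)/0.038411 = 2.169825
  θ̈ = (θ̇'−θ̇)/dt = (0.502367982−0.564601224)/0.038411 = -1.620193
  sinθ=0.120261, cosθ=0.992742
  F = (M+m)·ẍ + m·l·cosθ·θ̈ − m·l·sinθ·θ̇² = 4.726112 + -0.249494 − 0.005947 = 4.470671
step 1→2:
  ẍ = (ẋ'−ẋ)/dt = (-1.672784448−-1.423190336)/0.038411 = -6.497985
  θ̈ = (θ̇'−θ̇)/dt = (1.002053985−0.502367982)/0.038411 = 13.008930
  sinθ=0.141761, cosθ=0.989901
  F = (M+m)·ẍ + m·l·cosθ·θ̈ − m·l·sinθ·θ̇² = -14.153307 + 1.997518 − 0.005550 = -12.161339
step 2→3:
  ẍ = (ẋ'−ẋ)/dt = (-1.968098040−-1.672784448)/0.038411 = -7.688256
  θ̈ = (θ̇'−θ̇)/dt = (1.587517205−1.002053985)/0.038411 = 15.242072
  sinθ=0.160835, cosθ=0.986981
  F = (M+m)·ẍ + m·l·cosθ·θ̈ − m·l·sinθ·θ̇² = -16.745844 + 2.333513 − 0.025051 = -14.437381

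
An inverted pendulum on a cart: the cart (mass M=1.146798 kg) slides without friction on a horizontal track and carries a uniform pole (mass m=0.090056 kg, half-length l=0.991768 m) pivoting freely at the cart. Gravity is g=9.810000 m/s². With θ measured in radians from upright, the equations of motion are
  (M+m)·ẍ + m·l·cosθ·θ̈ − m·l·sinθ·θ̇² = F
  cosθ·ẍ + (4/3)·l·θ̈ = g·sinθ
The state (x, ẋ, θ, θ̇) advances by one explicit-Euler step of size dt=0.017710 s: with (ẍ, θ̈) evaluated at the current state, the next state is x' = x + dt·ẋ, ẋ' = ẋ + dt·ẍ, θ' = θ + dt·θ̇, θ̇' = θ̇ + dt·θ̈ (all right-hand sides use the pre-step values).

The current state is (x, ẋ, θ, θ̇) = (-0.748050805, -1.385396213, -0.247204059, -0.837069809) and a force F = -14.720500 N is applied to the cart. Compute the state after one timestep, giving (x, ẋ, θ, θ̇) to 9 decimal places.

sinθ=-0.244693974, cosθ=0.969600361
temp = (F + m·l·θ̇²·sinθ)/(M+m) = (-14.720500 + -0.015313321)/1.236854 = -11.913947257
θ̈ = (g·sinθ − cosθ·temp)/(l·(4/3 − m·cos²θ/(M+m))) = 7.294969924
ẍ = temp − m·l·θ̈·cosθ/(M+m) = -12.424711611
Euler: x'=-0.748050805+0.017710·-1.385396213=-0.772586172, ẋ'=-1.385396213+0.017710·-12.424711611=-1.605437856
       θ'=-0.247204059+0.017710·-0.837069809=-0.262028565, θ̇'=-0.837069809+0.017710·7.294969924=-0.707875892

(-0.772586172, -1.605437856, -0.262028565, -0.707875892)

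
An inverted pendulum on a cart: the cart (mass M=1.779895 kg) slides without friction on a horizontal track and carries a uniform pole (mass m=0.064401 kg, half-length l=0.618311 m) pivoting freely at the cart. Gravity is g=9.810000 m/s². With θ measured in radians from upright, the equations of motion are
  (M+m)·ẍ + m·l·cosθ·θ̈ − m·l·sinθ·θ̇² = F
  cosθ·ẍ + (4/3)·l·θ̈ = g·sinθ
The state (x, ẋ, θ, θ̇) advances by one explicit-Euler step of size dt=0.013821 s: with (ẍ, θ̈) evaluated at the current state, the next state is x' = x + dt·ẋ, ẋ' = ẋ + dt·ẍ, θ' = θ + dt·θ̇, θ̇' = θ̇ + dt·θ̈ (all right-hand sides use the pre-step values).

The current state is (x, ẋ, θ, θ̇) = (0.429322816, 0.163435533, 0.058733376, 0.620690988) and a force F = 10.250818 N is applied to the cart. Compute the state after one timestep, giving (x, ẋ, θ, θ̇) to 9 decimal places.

(0.431581659, 0.242106208, 0.067311946, 0.535083227)

sinθ=0.058699614, cosθ=0.998275691
temp = (F + m·l·θ̇²·sinθ)/(M+m) = (10.250818 + 0.000900504)/1.844296 = 5.558608002
θ̈ = (g·sinθ − cosθ·temp)/(l·(4/3 − m·cos²θ/(M+m))) = -6.194035214
ẍ = temp − m·l·θ̈·cosθ/(M+m) = 5.692111648
Euler: x'=0.429322816+0.013821·0.163435533=0.431581659, ẋ'=0.163435533+0.013821·5.692111648=0.242106208
       θ'=0.058733376+0.013821·0.620690988=0.067311946, θ̇'=0.620690988+0.013821·-6.194035214=0.535083227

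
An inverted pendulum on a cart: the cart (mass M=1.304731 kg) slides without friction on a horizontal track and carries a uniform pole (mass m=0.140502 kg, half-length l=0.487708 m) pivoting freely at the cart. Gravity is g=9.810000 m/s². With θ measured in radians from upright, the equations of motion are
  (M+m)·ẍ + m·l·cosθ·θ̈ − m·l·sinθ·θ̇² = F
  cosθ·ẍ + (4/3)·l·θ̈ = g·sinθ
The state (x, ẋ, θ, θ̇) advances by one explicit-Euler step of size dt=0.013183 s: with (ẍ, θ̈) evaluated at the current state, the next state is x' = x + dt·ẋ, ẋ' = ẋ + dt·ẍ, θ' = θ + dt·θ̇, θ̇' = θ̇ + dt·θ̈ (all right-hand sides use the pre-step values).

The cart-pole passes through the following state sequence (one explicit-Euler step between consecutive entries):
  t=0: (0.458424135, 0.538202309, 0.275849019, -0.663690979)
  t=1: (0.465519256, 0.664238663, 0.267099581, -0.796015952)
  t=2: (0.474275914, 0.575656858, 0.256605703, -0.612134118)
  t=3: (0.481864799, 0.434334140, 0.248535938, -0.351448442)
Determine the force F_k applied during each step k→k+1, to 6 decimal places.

step 0→1:
  ẍ = (ẋ'−ẋ)/dt = (0.664238663−0.538202309)/0.013183 = 9.560521
  θ̈ = (θ̇'−θ̇)/dt = (-0.796015952−-0.663690979)/0.013183 = -10.037546
  sinθ=0.272364, cosθ=0.962194
  F = (M+m)·ẍ + m·l·cosθ·θ̈ − m·l·sinθ·θ̇² = 13.817181 + -0.661809 − 0.008221 = 13.147151
step 1→2:
  ẍ = (ẋ'−ẋ)/dt = (0.575656858−0.664238663)/0.013183 = -6.719397
  θ̈ = (θ̇'−θ̇)/dt = (-0.612134118−-0.796015952)/0.013183 = 13.948406
  sinθ=0.263935, cosθ=0.964540
  F = (M+m)·ẍ + m·l·cosθ·θ̈ − m·l·sinθ·θ̇² = -9.711094 + 0.921908 − 0.011460 = -8.800646
step 2→3:
  ẍ = (ẋ'−ẋ)/dt = (0.434334140−0.575656858)/0.013183 = -10.720073
  θ̈ = (θ̇'−θ̇)/dt = (-0.351448442−-0.612134118)/0.013183 = 19.774382
  sinθ=0.253799, cosθ=0.967257
  F = (M+m)·ẍ + m·l·cosθ·θ̈ − m·l·sinθ·θ̇² = -15.493003 + 1.310651 − 0.006517 = -14.188868

F_0 = 13.147151 N
F_1 = -8.800646 N
F_2 = -14.188868 N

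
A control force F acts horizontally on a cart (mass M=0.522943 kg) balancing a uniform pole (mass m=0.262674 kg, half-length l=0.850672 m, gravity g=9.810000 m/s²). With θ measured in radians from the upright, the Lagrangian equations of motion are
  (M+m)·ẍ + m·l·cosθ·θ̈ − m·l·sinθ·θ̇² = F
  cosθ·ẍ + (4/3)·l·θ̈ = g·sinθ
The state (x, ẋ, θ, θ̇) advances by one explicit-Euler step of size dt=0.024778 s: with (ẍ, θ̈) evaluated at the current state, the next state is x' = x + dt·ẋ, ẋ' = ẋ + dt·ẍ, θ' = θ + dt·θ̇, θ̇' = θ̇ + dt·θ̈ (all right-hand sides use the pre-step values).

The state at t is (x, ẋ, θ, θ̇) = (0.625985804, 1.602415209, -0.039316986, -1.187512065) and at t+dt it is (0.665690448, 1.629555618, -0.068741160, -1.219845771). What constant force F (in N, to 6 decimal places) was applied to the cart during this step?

F = 0.581544 N

ẍ = (ẋ'−ẋ)/dt = (1.629555618−1.602415209)/0.024778 = 1.095343
θ̈ = (θ̇'−θ̇)/dt = (-1.219845771−-1.187512065)/0.024778 = -1.304936
sinθ=-0.039307, cosθ=0.999227
F = (M+m)·ẍ + m·l·cosθ·θ̈ − m·l·sinθ·θ̇² = 0.860520 + -0.291362 − -0.012386 = 0.581544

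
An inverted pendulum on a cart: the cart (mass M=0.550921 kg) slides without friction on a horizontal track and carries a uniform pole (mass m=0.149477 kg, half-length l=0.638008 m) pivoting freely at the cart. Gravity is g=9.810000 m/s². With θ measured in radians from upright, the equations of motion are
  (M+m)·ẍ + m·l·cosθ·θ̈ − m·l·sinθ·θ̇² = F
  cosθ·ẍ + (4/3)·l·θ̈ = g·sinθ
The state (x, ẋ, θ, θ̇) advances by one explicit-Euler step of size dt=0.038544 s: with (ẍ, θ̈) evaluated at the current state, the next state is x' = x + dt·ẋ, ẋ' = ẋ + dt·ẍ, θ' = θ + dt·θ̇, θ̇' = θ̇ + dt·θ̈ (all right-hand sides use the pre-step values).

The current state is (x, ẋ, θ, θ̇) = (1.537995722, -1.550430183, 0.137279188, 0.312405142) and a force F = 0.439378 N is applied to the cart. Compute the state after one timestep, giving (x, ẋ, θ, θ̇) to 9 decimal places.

(1.478235941, -1.531395167, 0.149320532, 0.351066953)

sinθ=0.136848410, cosθ=0.990592001
temp = (F + m·l·θ̇²·sinθ)/(M+m) = (0.439378 + 0.001273728)/0.700398 = 0.629144754
θ̈ = (g·sinθ − cosθ·temp)/(l·(4/3 − m·cos²θ/(M+m))) = 1.003056535
ẍ = temp − m·l·θ̈·cosθ/(M+m) = 0.493851598
Euler: x'=1.537995722+0.038544·-1.550430183=1.478235941, ẋ'=-1.550430183+0.038544·0.493851598=-1.531395167
       θ'=0.137279188+0.038544·0.312405142=0.149320532, θ̇'=0.312405142+0.038544·1.003056535=0.351066953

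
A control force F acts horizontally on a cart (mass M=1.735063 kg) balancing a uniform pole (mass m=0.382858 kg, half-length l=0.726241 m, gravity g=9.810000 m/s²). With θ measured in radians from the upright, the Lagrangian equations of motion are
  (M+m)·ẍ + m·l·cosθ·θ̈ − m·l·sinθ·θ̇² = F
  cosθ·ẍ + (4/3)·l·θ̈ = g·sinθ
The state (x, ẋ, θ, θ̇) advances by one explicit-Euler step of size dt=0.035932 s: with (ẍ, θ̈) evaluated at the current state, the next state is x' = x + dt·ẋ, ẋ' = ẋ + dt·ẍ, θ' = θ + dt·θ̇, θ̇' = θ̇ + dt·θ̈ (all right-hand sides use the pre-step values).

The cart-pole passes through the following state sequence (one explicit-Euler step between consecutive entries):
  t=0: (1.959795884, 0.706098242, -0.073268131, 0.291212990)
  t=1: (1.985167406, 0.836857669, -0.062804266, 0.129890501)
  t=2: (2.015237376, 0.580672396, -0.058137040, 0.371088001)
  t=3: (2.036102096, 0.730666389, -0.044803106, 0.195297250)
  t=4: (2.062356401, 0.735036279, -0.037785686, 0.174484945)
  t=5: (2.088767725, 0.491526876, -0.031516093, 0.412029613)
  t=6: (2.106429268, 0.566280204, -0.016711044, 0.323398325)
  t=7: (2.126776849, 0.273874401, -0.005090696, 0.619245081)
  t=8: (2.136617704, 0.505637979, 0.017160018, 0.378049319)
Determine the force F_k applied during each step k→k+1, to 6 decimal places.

F_0 = 6.464022 N
F_1 = -13.237157 N
F_2 = 7.485245 N
F_3 = 0.097160 N
F_4 = -12.515883 N
F_5 = 3.722132 N
F_6 = -14.945649 N
F_7 = 11.794877 N

step 0→1:
  ẍ = (ẋ'−ẋ)/dt = (0.836857669−0.706098242)/0.035932 = 3.639080
  θ̈ = (θ̇'−θ̇)/dt = (0.129890501−0.291212990)/0.035932 = -4.489661
  sinθ=-0.073203, cosθ=0.997317
  F = (M+m)·ẍ + m·l·cosθ·θ̈ − m·l·sinθ·θ̇² = 7.707284 + -1.244988 − -0.001726 = 6.464022
step 1→2:
  ẍ = (ẋ'−ẋ)/dt = (0.580672396−0.836857669)/0.035932 = -7.129725
  θ̈ = (θ̇'−θ̇)/dt = (0.371088001−0.129890501)/0.035932 = 6.712610
  sinθ=-0.062763, cosθ=0.998028
  F = (M+m)·ẍ + m·l·cosθ·θ̈ − m·l·sinθ·θ̇² = -15.100194 + 1.862743 − -0.000294 = -13.237157
step 2→3:
  ẍ = (ẋ'−ẋ)/dt = (0.730666389−0.580672396)/0.035932 = 4.174385
  θ̈ = (θ̇'−θ̇)/dt = (0.195297250−0.371088001)/0.035932 = -4.892317
  sinθ=-0.058104, cosθ=0.998311
  F = (M+m)·ẍ + m·l·cosθ·θ̈ − m·l·sinθ·θ̇² = 8.841017 + -1.357997 − -0.002225 = 7.485245
step 3→4:
  ẍ = (ẋ'−ẋ)/dt = (0.735036279−0.730666389)/0.035932 = 0.121616
  θ̈ = (θ̇'−θ̇)/dt = (0.174484945−0.195297250)/0.035932 = -0.579214
  sinθ=-0.044788, cosθ=0.998997
  F = (M+m)·ẍ + m·l·cosθ·θ̈ − m·l·sinθ·θ̇² = 0.257572 + -0.160887 − -0.000475 = 0.097160
step 4→5:
  ẍ = (ẋ'−ẋ)/dt = (0.491526876−0.735036279)/0.035932 = -6.776951
  θ̈ = (θ̇'−θ̇)/dt = (0.412029613−0.174484945)/0.035932 = 6.610950
  sinθ=-0.037777, cosθ=0.999286
  F = (M+m)·ẍ + m·l·cosθ·θ̈ − m·l·sinθ·θ̇² = -14.353047 + 1.836844 − -0.000320 = -12.515883
step 5→6:
  ẍ = (ẋ'−ẋ)/dt = (0.566280204−0.491526876)/0.035932 = 2.080411
  θ̈ = (θ̇'−θ̇)/dt = (0.323398325−0.412029613)/0.035932 = -2.466639
  sinθ=-0.031511, cosθ=0.999503
  F = (M+m)·ẍ + m·l·cosθ·θ̈ − m·l·sinθ·θ̇² = 4.406146 + -0.685502 − -0.001487 = 3.722132
step 6→7:
  ẍ = (ẋ'−ẋ)/dt = (0.273874401−0.566280204)/0.035932 = -8.137755
  θ̈ = (θ̇'−θ̇)/dt = (0.619245081−0.323398325)/0.035932 = 8.233518
  sinθ=-0.016710, cosθ=0.999860
  F = (M+m)·ẍ + m·l·cosθ·θ̈ − m·l·sinθ·θ̇² = -17.235122 + 2.288987 − -0.000486 = -14.945649
step 7→8:
  ẍ = (ẋ'−ẋ)/dt = (0.505637979−0.273874401)/0.035932 = 6.450061
  θ̈ = (θ̇'−θ̇)/dt = (0.378049319−0.619245081)/0.035932 = -6.712562
  sinθ=-0.005091, cosθ=0.999987
  F = (M+m)·ẍ + m·l·cosθ·θ̈ − m·l·sinθ·θ̇² = 13.660719 + -1.866385 − -0.000543 = 11.794877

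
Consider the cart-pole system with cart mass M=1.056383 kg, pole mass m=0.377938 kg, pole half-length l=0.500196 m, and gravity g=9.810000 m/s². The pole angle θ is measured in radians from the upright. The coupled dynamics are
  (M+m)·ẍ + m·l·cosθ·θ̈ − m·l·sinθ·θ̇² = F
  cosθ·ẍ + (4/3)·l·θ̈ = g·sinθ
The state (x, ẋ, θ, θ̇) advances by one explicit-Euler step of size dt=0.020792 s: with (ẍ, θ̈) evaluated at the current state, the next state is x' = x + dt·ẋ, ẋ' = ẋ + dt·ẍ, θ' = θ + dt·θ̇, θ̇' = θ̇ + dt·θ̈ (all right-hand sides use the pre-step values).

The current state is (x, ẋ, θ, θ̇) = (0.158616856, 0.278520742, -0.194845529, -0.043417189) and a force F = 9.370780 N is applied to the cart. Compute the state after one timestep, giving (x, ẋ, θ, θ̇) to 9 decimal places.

sinθ=-0.193614989, cosθ=0.981077589
temp = (F + m·l·θ̇²·sinθ)/(M+m) = (9.370780 + -0.000068996)/1.434321 = 6.533203519
θ̈ = (g·sinθ − cosθ·temp)/(l·(4/3 − m·cos²θ/(M+m))) = -15.384963595
ẍ = temp − m·l·θ̈·cosθ/(M+m) = 8.522567480
Euler: x'=0.158616856+0.020792·0.278520742=0.164407859, ẋ'=0.278520742+0.020792·8.522567480=0.455721965
       θ'=-0.194845529+0.020792·-0.043417189=-0.195748259, θ̇'=-0.043417189+0.020792·-15.384963595=-0.363301352

(0.164407859, 0.455721965, -0.195748259, -0.363301352)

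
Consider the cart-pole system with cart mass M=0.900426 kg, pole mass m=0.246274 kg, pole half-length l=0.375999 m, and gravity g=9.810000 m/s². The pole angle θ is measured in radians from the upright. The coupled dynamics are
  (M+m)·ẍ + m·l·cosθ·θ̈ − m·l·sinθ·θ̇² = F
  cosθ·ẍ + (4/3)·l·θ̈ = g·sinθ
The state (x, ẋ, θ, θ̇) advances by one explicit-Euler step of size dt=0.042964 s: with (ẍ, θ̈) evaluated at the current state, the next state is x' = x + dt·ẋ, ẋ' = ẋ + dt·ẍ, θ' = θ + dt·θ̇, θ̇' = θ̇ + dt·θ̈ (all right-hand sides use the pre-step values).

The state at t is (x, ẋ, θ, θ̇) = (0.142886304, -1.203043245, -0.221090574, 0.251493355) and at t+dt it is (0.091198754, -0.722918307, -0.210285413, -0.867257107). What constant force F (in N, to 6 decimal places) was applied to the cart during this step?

ẍ = (ẋ'−ẋ)/dt = (-0.722918307−-1.203043245)/0.042964 = 11.175052
θ̈ = (θ̇'−θ̇)/dt = (-0.867257107−0.251493355)/0.042964 = -26.039253
sinθ=-0.219294, cosθ=0.975659
F = (M+m)·ẍ + m·l·cosθ·θ̈ − m·l·sinθ·θ̇² = 12.814432 + -2.352512 − -0.001284 = 10.463205

F = 10.463205 N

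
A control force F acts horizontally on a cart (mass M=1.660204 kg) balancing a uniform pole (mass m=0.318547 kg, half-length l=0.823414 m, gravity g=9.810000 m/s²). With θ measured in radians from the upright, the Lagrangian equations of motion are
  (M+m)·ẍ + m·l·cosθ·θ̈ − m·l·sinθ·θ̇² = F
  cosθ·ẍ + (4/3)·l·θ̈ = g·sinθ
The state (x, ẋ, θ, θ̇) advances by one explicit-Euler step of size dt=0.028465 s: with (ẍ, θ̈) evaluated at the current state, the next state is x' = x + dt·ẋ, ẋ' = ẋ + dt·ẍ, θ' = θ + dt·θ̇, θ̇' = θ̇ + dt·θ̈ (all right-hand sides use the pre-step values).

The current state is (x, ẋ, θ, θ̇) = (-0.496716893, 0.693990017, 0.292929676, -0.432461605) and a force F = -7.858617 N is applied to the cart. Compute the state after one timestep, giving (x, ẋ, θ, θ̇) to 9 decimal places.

sinθ=0.288758338, cosθ=0.957402017
temp = (F + m·l·θ̇²·sinθ)/(M+m) = (-7.858617 + 0.014165158)/1.978751 = -3.964345106
θ̈ = (g·sinθ − cosθ·temp)/(l·(4/3 − m·cos²θ/(M+m))) = 6.788524768
ẍ = temp − m·l·θ̈·cosθ/(M+m) = -4.825875024
Euler: x'=-0.496716893+0.028465·0.693990017=-0.476962467, ẋ'=0.693990017+0.028465·-4.825875024=0.556621484
       θ'=0.292929676+0.028465·-0.432461605=0.280619656, θ̇'=-0.432461605+0.028465·6.788524768=-0.239226247

(-0.476962467, 0.556621484, 0.280619656, -0.239226247)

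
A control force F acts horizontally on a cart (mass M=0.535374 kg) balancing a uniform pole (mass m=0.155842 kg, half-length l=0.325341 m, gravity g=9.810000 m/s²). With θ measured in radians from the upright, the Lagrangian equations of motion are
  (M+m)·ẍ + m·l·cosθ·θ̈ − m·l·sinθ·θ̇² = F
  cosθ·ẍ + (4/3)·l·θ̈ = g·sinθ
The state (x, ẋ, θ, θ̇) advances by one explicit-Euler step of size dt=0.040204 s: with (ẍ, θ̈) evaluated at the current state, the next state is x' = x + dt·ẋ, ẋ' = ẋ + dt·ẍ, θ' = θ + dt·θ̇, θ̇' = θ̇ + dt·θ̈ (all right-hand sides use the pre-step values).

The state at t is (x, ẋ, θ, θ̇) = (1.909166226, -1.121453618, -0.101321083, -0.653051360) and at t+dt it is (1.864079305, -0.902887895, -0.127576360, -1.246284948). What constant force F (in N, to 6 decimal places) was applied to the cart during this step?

F = 3.015628 N

ẍ = (ẋ'−ẋ)/dt = (-0.902887895−-1.121453618)/0.040204 = 5.436417
θ̈ = (θ̇'−θ̇)/dt = (-1.246284948−-0.653051360)/0.040204 = -14.755586
sinθ=-0.101148, cosθ=0.994871
F = (M+m)·ẍ + m·l·cosθ·θ̈ − m·l·sinθ·θ̇² = 3.757739 + -0.744298 − -0.002187 = 3.015628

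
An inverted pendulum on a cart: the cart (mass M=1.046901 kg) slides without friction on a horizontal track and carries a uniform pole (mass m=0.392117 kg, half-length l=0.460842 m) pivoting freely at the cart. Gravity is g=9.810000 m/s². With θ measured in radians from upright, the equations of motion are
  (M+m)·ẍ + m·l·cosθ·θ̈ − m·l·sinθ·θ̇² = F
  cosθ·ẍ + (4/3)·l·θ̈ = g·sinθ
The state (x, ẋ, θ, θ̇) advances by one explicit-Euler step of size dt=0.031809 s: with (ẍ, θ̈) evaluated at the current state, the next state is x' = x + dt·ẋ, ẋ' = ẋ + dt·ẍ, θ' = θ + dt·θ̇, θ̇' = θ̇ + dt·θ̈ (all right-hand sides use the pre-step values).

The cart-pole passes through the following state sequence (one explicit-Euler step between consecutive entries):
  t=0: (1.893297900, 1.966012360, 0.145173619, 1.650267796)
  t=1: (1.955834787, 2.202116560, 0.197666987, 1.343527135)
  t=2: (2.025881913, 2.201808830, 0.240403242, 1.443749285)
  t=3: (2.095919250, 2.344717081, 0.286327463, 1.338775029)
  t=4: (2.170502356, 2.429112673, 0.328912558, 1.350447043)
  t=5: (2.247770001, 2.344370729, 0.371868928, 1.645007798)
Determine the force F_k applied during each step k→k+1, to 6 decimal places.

F_0 = 8.885769 N
F_1 = 0.480288 N
F_2 = 5.796194 N
F_3 = 3.790135 N
F_4 = -2.356449 N

step 0→1:
  ẍ = (ẋ'−ẋ)/dt = (2.202116560−1.966012360)/0.031809 = 7.422560
  θ̈ = (θ̇'−θ̇)/dt = (1.343527135−1.650267796)/0.031809 = -9.643204
  sinθ=0.144664, cosθ=0.989481
  F = (M+m)·ẍ + m·l·cosθ·θ̈ − m·l·sinθ·θ̇² = 10.681197 + -1.724235 − 0.071193 = 8.885769
step 1→2:
  ẍ = (ẋ'−ẋ)/dt = (2.201808830−2.202116560)/0.031809 = -0.009674
  θ̈ = (θ̇'−θ̇)/dt = (1.443749285−1.343527135)/0.031809 = 3.150748
  sinθ=0.196382, cosθ=0.980527
  F = (M+m)·ẍ + m·l·cosθ·θ̈ − m·l·sinθ·θ̇² = -0.013922 + 0.558266 − 0.064056 = 0.480288
step 2→3:
  ẍ = (ẋ'−ẋ)/dt = (2.344717081−2.201808830)/0.031809 = 4.492699
  θ̈ = (θ̇'−θ̇)/dt = (1.338775029−1.443749285)/0.031809 = -3.300143
  sinθ=0.238094, cosθ=0.971242
  F = (M+m)·ẍ + m·l·cosθ·θ̈ − m·l·sinθ·θ̇² = 6.465074 + -0.579199 − 0.089681 = 5.796194
step 3→4:
  ẍ = (ẋ'−ẋ)/dt = (2.429112673−2.344717081)/0.031809 = 2.653199
  θ̈ = (θ̇'−θ̇)/dt = (1.350447043−1.338775029)/0.031809 = 0.366941
  sinθ=0.282431, cosθ=0.959288
  F = (M+m)·ẍ + m·l·cosθ·θ̈ − m·l·sinθ·θ̇² = 3.818000 + 0.063608 − 0.091474 = 3.790135
step 4→5:
  ẍ = (ẋ'−ẋ)/dt = (2.344370729−2.429112673)/0.031809 = -2.664087
  θ̈ = (θ̇'−θ̇)/dt = (1.645007798−1.350447043)/0.031809 = 9.260296
  sinθ=0.323014, cosθ=0.946394
  F = (M+m)·ẍ + m·l·cosθ·θ̈ − m·l·sinθ·θ̇² = -3.833669 + 1.583670 − 0.106450 = -2.356449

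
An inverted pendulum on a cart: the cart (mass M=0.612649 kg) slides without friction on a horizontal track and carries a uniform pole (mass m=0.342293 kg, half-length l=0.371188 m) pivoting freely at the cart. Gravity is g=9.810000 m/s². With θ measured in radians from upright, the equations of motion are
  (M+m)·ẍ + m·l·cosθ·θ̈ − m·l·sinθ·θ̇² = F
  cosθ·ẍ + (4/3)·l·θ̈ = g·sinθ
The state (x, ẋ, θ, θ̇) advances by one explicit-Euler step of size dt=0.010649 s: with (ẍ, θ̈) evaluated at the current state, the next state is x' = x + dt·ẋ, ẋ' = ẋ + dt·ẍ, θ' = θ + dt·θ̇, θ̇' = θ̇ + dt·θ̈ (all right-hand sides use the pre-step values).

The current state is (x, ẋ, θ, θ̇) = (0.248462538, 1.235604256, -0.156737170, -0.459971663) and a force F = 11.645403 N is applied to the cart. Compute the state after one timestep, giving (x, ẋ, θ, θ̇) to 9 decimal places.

sinθ=-0.156096209, cosθ=0.987741856
temp = (F + m·l·θ̇²·sinθ)/(M+m) = (11.645403 + -0.004196106)/0.954942 = 12.190485803
θ̈ = (g·sinθ − cosθ·temp)/(l·(4/3 − m·cos²θ/(M+m))) = -37.173416740
ẍ = temp − m·l·θ̈·cosθ/(M+m) = 17.075781868
Euler: x'=0.248462538+0.010649·1.235604256=0.261620488, ẋ'=1.235604256+0.010649·17.075781868=1.417444257
       θ'=-0.156737170+0.010649·-0.459971663=-0.161635408, θ̇'=-0.459971663+0.010649·-37.173416740=-0.855831378

(0.261620488, 1.417444257, -0.161635408, -0.855831378)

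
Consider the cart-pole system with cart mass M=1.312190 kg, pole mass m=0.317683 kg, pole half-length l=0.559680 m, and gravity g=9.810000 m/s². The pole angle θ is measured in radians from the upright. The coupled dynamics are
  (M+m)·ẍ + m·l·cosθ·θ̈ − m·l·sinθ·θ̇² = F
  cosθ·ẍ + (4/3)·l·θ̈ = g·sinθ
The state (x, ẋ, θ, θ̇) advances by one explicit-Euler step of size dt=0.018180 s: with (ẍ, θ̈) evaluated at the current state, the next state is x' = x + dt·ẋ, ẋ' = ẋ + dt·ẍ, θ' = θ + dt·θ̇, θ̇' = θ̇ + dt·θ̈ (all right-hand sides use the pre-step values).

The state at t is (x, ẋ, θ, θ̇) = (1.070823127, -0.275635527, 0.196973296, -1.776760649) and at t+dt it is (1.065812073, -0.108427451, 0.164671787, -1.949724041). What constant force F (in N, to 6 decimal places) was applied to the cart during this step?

ẍ = (ẋ'−ẋ)/dt = (-0.108427451−-0.275635527)/0.018180 = 9.197364
θ̈ = (θ̇'−θ̇)/dt = (-1.949724041−-1.776760649)/0.018180 = -9.513938
sinθ=0.195702, cosθ=0.980663
F = (M+m)·ẍ + m·l·cosθ·θ̈ − m·l·sinθ·θ̇² = 14.990535 + -1.658876 − 0.109847 = 13.221812

F = 13.221812 N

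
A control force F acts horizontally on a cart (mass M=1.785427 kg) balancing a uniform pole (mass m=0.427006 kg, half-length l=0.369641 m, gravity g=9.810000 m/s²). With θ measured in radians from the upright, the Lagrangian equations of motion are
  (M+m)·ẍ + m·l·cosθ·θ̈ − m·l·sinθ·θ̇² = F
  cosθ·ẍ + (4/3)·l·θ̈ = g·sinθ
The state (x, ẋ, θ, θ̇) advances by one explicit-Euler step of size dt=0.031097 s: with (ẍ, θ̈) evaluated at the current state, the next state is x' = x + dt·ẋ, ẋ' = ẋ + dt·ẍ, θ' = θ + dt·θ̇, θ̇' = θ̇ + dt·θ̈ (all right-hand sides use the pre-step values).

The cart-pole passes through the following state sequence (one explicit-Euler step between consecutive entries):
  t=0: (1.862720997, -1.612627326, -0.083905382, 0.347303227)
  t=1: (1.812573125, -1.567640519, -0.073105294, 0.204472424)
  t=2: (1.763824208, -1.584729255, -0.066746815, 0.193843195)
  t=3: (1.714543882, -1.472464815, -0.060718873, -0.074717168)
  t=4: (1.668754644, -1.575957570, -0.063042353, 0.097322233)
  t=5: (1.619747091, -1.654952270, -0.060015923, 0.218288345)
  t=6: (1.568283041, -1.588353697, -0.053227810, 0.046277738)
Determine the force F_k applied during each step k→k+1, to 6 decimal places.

F_0 = 2.479820 N
F_1 = -1.269123 N
F_2 = 6.627487 N
F_3 = -6.491451 N
F_4 = -5.007310 N
F_5 = 3.867184 N

step 0→1:
  ẍ = (ẋ'−ẋ)/dt = (-1.567640519−-1.612627326)/0.031097 = 1.446661
  θ̈ = (θ̇'−θ̇)/dt = (0.204472424−0.347303227)/0.031097 = -4.593073
  sinθ=-0.083807, cosθ=0.996482
  F = (M+m)·ẍ + m·l·cosθ·θ̈ − m·l·sinθ·θ̇² = 3.200640 + -0.722415 − -0.001596 = 2.479820
step 1→2:
  ẍ = (ẋ'−ẋ)/dt = (-1.584729255−-1.567640519)/0.031097 = -0.549530
  θ̈ = (θ̇'−θ̇)/dt = (0.193843195−0.204472424)/0.031097 = -0.341809
  sinθ=-0.073040, cosθ=0.997329
  F = (M+m)·ẍ + m·l·cosθ·θ̈ − m·l·sinθ·θ̇² = -1.215798 + -0.053807 − -0.000482 = -1.269123
step 2→3:
  ẍ = (ẋ'−ẋ)/dt = (-1.472464815−-1.584729255)/0.031097 = 3.610137
  θ̈ = (θ̇'−θ̇)/dt = (-0.074717168−0.193843195)/0.031097 = -8.636215
  sinθ=-0.066697, cosθ=0.997773
  F = (M+m)·ẍ + m·l·cosθ·θ̈ − m·l·sinθ·θ̇² = 7.987187 + -1.360095 − -0.000396 = 6.627487
step 3→4:
  ẍ = (ẋ'−ẋ)/dt = (-1.575957570−-1.472464815)/0.031097 = -3.328062
  θ̈ = (θ̇'−θ̇)/dt = (0.097322233−-0.074717168)/0.031097 = 5.532347
  sinθ=-0.060682, cosθ=0.998157
  F = (M+m)·ẍ + m·l·cosθ·θ̈ − m·l·sinθ·θ̇² = -7.363115 + 0.871611 − -0.000053 = -6.491451
step 4→5:
  ẍ = (ẋ'−ẋ)/dt = (-1.654952270−-1.575957570)/0.031097 = -2.540268
  θ̈ = (θ̇'−θ̇)/dt = (0.218288345−0.097322233)/0.031097 = 3.889961
  sinθ=-0.063001, cosθ=0.998013
  F = (M+m)·ẍ + m·l·cosθ·θ̈ − m·l·sinθ·θ̇² = -5.620172 + 0.612768 − -0.000094 = -5.007310
step 5→6:
  ẍ = (ẋ'−ẋ)/dt = (-1.588353697−-1.654952270)/0.031097 = 2.141640
  θ̈ = (θ̇'−θ̇)/dt = (0.046277738−0.218288345)/0.031097 = -5.531421
  sinθ=-0.059980, cosθ=0.998200
  F = (M+m)·ẍ + m·l·cosθ·θ̈ − m·l·sinθ·θ̇² = 4.738235 + -0.871502 − -0.000451 = 3.867184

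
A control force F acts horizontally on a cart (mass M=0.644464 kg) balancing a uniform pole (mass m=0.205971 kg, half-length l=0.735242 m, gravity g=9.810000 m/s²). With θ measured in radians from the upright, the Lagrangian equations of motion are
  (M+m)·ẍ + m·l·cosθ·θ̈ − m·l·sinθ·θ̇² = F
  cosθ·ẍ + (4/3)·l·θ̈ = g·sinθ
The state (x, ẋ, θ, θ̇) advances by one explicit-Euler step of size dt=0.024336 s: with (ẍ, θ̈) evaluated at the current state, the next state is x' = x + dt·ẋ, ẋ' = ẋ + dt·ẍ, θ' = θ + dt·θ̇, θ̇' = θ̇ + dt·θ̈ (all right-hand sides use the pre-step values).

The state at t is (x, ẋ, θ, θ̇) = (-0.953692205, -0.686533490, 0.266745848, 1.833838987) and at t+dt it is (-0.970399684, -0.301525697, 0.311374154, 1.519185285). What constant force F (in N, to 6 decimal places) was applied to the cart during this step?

ẍ = (ẋ'−ẋ)/dt = (-0.301525697−-0.686533490)/0.024336 = 15.820504
θ̈ = (θ̇'−θ̇)/dt = (1.519185285−1.833838987)/0.024336 = -12.929557
sinθ=0.263594, cosθ=0.964634
F = (M+m)·ẍ + m·l·cosθ·θ̈ − m·l·sinθ·θ̇² = 13.454311 + -1.888785 − 0.134244 = 11.431282

F = 11.431282 N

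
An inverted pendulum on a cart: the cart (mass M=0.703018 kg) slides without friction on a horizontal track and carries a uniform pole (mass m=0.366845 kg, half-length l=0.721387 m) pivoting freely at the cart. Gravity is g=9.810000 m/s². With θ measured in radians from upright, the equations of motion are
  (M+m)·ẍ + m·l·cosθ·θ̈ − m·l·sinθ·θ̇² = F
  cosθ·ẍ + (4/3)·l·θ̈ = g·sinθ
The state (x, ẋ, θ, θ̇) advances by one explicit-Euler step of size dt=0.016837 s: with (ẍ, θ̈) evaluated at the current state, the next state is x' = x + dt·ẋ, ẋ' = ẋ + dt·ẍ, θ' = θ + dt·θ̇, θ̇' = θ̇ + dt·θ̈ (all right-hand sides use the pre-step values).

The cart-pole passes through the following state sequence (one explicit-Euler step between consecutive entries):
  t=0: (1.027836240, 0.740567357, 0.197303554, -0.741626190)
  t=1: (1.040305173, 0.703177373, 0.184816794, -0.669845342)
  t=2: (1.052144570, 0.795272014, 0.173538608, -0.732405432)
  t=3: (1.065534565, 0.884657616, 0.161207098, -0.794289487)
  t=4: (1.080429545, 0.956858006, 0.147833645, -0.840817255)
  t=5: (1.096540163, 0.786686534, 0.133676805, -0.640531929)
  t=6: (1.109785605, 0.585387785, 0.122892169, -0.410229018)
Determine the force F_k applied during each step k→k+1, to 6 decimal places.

step 0→1:
  ẍ = (ẋ'−ẋ)/dt = (0.703177373−0.740567357)/0.016837 = -2.220703
  θ̈ = (θ̇'−θ̇)/dt = (-0.669845342−-0.741626190)/0.016837 = 4.263280
  sinθ=0.196026, cosθ=0.980599
  F = (M+m)·ẍ + m·l·cosθ·θ̈ − m·l·sinθ·θ̇² = -2.375848 + 1.106334 − 0.028532 = -1.298047
step 1→2:
  ẍ = (ẋ'−ẋ)/dt = (0.795272014−0.703177373)/0.016837 = 5.469777
  θ̈ = (θ̇'−θ̇)/dt = (-0.732405432−-0.669845342)/0.016837 = -3.715632
  sinθ=0.183766, cosθ=0.982970
  F = (M+m)·ẍ + m·l·cosθ·θ̈ − m·l·sinθ·θ̇² = 5.851912 + -0.966549 − 0.021821 = 4.863543
step 2→3:
  ẍ = (ẋ'−ẋ)/dt = (0.884657616−0.795272014)/0.016837 = 5.308879
  θ̈ = (θ̇'−θ̇)/dt = (-0.794289487−-0.732405432)/0.016837 = -3.675480
  sinθ=0.172669, cosθ=0.984980
  F = (M+m)·ẍ + m·l·cosθ·θ̈ − m·l·sinθ·θ̇² = 5.679774 + -0.958059 − 0.024511 = 4.697203
step 3→4:
  ẍ = (ẋ'−ẋ)/dt = (0.956858006−0.884657616)/0.016837 = 4.288198
  θ̈ = (θ̇'−θ̇)/dt = (-0.840817255−-0.794289487)/0.016837 = -2.763424
  sinθ=0.160510, cosθ=0.987034
  F = (M+m)·ẍ + m·l·cosθ·θ̈ − m·l·sinθ·θ̇² = 4.587784 + -0.721823 − 0.026798 = 3.839163
step 4→5:
  ẍ = (ẋ'−ẋ)/dt = (0.786686534−0.956858006)/0.016837 = -10.106995
  θ̈ = (θ̇'−θ̇)/dt = (-0.640531929−-0.840817255)/0.016837 = 11.895547
  sinθ=0.147296, cosθ=0.989092
  F = (M+m)·ẍ + m·l·cosθ·θ̈ − m·l·sinθ·θ̇² = -10.813100 + 3.113668 − 0.027558 = -7.726990
step 5→6:
  ẍ = (ẋ'−ẋ)/dt = (0.585387785−0.786686534)/0.016837 = -11.955737
  θ̈ = (θ̇'−θ̇)/dt = (-0.410229018−-0.640531929)/0.016837 = 13.678382
  sinθ=0.133279, cosθ=0.991079
  F = (M+m)·ẍ + m·l·cosθ·θ̈ − m·l·sinθ·θ̇² = -12.791001 + 3.587515 − 0.014471 = -9.217957

F_0 = -1.298047 N
F_1 = 4.863543 N
F_2 = 4.697203 N
F_3 = 3.839163 N
F_4 = -7.726990 N
F_5 = -9.217957 N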